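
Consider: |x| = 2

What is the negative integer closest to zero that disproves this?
Testing negative integers from -1 downward:
x = -1: LHS = |-1| = 1; 1 = 2 — FAILS  ← closest negative counterexample to 0

Answer: x = -1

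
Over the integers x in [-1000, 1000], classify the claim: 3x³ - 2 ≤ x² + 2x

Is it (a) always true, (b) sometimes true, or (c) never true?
Holds at x = 0: LHS = 3·0³ - 2 = -2, RHS = 0² + 2·0 = 0; -2 ≤ 0 — holds
Fails at x = 2: LHS = 3·2³ - 2 = 22, RHS = 2² + 2·2 = 8; 22 ≤ 8 — FAILS
It is satisfied by some integers in the range but not all.

Answer: Sometimes true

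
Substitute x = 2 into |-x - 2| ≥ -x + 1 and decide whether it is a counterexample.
Substitute x = 2 into the relation:
x = 2: LHS = |-2 - 2| = |-4| = 4, RHS = -2 + 1 = -1; 4 ≥ -1 — holds

The claim holds here, so x = 2 is not a counterexample. (A counterexample exists elsewhere, e.g. x = -1.)

Answer: No, x = 2 is not a counterexample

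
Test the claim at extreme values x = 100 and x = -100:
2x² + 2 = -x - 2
x = 100: LHS = 2·100² + 2 = 20002, RHS = -100 - 2 = -102; 20002 = -102 — FAILS
x = -100: LHS = 2·(-100)² + 2 = 20002, RHS = -(-100) - 2 = 98; 20002 = 98 — FAILS

Answer: No, fails for both x = 100 and x = -100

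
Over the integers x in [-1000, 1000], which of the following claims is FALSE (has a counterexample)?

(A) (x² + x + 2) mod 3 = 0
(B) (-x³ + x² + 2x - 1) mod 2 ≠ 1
(A) x = 0: LHS = (0² + 0 + 2) mod 3 = 2 mod 3 = 2; 2 = 0 — FAILS
(B) x = 0: LHS = (-0³ + 0² + 2·0 - 1) mod 2 = (-1) mod 2 = 1; 1 ≠ 1 — FAILS

Answer: Both A and B are false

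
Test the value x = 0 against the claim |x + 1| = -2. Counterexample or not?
Substitute x = 0 into the relation:
x = 0: LHS = |0 + 1| = |1| = 1; 1 = -2 — FAILS

Since the claim fails at x = 0, this value is a counterexample.

Answer: Yes, x = 0 is a counterexample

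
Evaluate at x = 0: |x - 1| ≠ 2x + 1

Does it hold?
x = 0: LHS = |0 - 1| = |-1| = 1, RHS = 2·0 + 1 = 1; 1 ≠ 1 — FAILS

The relation fails at x = 0, so x = 0 is a counterexample.

Answer: No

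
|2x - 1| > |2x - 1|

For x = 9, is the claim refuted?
Substitute x = 9 into the relation:
x = 9: LHS = |2·9 - 1| = |17| = 17, RHS = |2·9 - 1| = |17| = 17; 17 > 17 — FAILS

Since the claim fails at x = 9, this value is a counterexample.

Answer: Yes, x = 9 is a counterexample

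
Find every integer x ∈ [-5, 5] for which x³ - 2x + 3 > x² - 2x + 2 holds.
Holds for: {0, 1, 2, 3, 4, 5}
Fails for: {-5, -4, -3, -2, -1}

Answer: {0, 1, 2, 3, 4, 5}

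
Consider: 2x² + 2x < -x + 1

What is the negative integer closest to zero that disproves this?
Testing negative integers from -1 downward:
x = -1: LHS = 2·(-1)² + 2·(-1) = 0, RHS = -(-1) + 1 = 2; 0 < 2 — holds
x = -2: LHS = 2·(-2)² + 2·(-2) = 4, RHS = -(-2) + 1 = 3; 4 < 3 — FAILS  ← closest negative counterexample to 0

Answer: x = -2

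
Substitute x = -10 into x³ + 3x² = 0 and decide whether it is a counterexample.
Substitute x = -10 into the relation:
x = -10: LHS = (-10)³ + 3·(-10)² = -700; -700 = 0 — FAILS

Since the claim fails at x = -10, this value is a counterexample.

Answer: Yes, x = -10 is a counterexample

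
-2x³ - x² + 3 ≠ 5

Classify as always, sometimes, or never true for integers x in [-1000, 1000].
Track d = LHS − RHS over the integers in [-1000, 1000]. Equality would need d = 0, but d changes sign only between consecutive integers, jumping over 0:
x = -2: LHS = -2·(-2)³ - (-2)² + 3 = 15; 15 ≠ 5 — holds  (d = 10)
x = -1: LHS = -2·(-1)³ - (-1)² + 3 = 4; 4 ≠ 5 — holds  (d = -1)
Away from these crossings d keeps a constant sign, and checking every integer in [-1000, 1000] confirms d ≠ 0 throughout. Hence the two sides are never equal, so the relation holds for every integer in [-1000, 1000].

No counterexample exists.

Answer: Always true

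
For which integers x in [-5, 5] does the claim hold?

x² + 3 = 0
Over all integers in [-5, 5], LHS − RHS is always positive; it is smallest at x = 0, where it equals 3:
x = 0: LHS = 0² + 3 = 3; 3 = 0 — FAILS
At the ends of the range:
x = -5: LHS = (-5)² + 3 = 28; 28 = 0 — FAILS
x = 5: LHS = 5² + 3 = 28; 28 = 0 — FAILS
Hence LHS − RHS is never 0, i.e. the two sides are never equal, so the claimed relation (=) fails for every integer in [-5, 5].

Answer: None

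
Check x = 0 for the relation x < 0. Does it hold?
x = 0: 0 < 0 — FAILS

The relation fails at x = 0, so x = 0 is a counterexample.

Answer: No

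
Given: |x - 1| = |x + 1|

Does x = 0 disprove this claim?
Substitute x = 0 into the relation:
x = 0: LHS = |0 - 1| = |-1| = 1, RHS = |0 + 1| = |1| = 1; 1 = 1 — holds

The claim holds here, so x = 0 is not a counterexample. (A counterexample exists elsewhere, e.g. x = 1.)

Answer: No, x = 0 is not a counterexample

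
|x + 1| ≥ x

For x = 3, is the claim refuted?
Substitute x = 3 into the relation:
x = 3: LHS = |3 + 1| = |4| = 4; 4 ≥ 3 — holds

The relation holds at x = 3, so it is not a counterexample.

Answer: No, x = 3 is not a counterexample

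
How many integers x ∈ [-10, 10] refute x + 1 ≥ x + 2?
Counterexamples in [-10, 10]: {-10, -9, -8, -7, -6, -5, -4, -3, -2, -1, 0, 1, 2, 3, 4, 5, 6, 7, 8, 9, 10}.

Counting them gives 21 values.

Answer: 21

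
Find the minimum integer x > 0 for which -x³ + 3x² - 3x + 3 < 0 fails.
Testing positive integers:
x = 1: LHS = -1³ + 3·1² - 3·1 + 3 = 2; 2 < 0 — FAILS  ← smallest positive counterexample

Answer: x = 1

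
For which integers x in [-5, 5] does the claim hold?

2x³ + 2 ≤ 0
Holds for: {-5, -4, -3, -2, -1}
Fails for: {0, 1, 2, 3, 4, 5}

Answer: {-5, -4, -3, -2, -1}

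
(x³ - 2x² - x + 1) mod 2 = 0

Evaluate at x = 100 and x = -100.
x = 100: LHS = (100³ - 2·100² - 100 + 1) mod 2 = 979901 mod 2 = 1; 1 = 0 — FAILS
x = -100: LHS = ((-100)³ - 2·(-100)² - (-100) + 1) mod 2 = (-1019899) mod 2 = 1; 1 = 0 — FAILS

Answer: No, fails for both x = 100 and x = -100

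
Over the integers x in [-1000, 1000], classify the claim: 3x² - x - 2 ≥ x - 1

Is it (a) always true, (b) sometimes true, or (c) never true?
Holds at x = 1: LHS = 3·1² - 1 - 2 = 0, RHS = 1 - 1 = 0; 0 ≥ 0 — holds
Fails at x = 0: LHS = 3·0² - 0 - 2 = -2, RHS = 0 - 1 = -1; -2 ≥ -1 — FAILS
It is satisfied by some integers in the range but not all.

Answer: Sometimes true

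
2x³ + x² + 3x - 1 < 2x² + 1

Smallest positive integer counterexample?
Testing positive integers:
x = 1: LHS = 2·1³ + 1² + 3·1 - 1 = 5, RHS = 2·1² + 1 = 3; 5 < 3 — FAILS  ← smallest positive counterexample

Answer: x = 1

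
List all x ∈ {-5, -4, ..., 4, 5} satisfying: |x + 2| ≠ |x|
Holds for: {-5, -4, -3, -2, 0, 1, 2, 3, 4, 5}
Fails for: {-1}

Answer: {-5, -4, -3, -2, 0, 1, 2, 3, 4, 5}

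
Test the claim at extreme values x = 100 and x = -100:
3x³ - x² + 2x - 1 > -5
x = 100: LHS = 3·100³ - 100² + 2·100 - 1 = 2990199; 2990199 > -5 — holds
x = -100: LHS = 3·(-100)³ - (-100)² + 2·(-100) - 1 = -3010201; -3010201 > -5 — FAILS

Answer: Partially: holds for x = 100, fails for x = -100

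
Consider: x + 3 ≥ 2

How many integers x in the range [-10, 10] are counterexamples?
Counterexamples in [-10, 10]: {-10, -9, -8, -7, -6, -5, -4, -3, -2}.

Counting them gives 9 values.

Answer: 9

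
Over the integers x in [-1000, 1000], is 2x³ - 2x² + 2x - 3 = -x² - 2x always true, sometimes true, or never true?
Track d = LHS − RHS over the integers in [-1000, 1000]. Equality would need d = 0, but d changes sign only between consecutive integers, jumping over 0:
x = 0: LHS = 2·0³ - 2·0² + 2·0 - 3 = -3, RHS = -0² - 2·0 = 0; -3 = 0 — FAILS  (d = -3)
x = 1: LHS = 2·1³ - 2·1² + 2·1 - 3 = -1, RHS = -1² - 2·1 = -3; -1 = -3 — FAILS  (d = 2)
Away from these crossings d keeps a constant sign, and checking every integer in [-1000, 1000] confirms d ≠ 0 throughout. Hence the two sides are never equal, so the claimed relation (=) fails for every integer in [-1000, 1000].

No integer in the range satisfies it.

Answer: Never true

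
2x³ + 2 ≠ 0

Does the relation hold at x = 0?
x = 0: LHS = 2·0³ + 2 = 2; 2 ≠ 0 — holds

The relation is satisfied at x = 0.

Answer: Yes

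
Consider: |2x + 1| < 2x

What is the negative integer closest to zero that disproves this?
Testing negative integers from -1 downward:
x = -1: LHS = |2·(-1) + 1| = |-1| = 1, RHS = 2·(-1) = -2; 1 < -2 — FAILS  ← closest negative counterexample to 0

Answer: x = -1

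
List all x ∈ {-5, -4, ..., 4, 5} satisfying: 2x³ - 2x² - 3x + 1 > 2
Holds for: {2, 3, 4, 5}
Fails for: {-5, -4, -3, -2, -1, 0, 1}

Answer: {2, 3, 4, 5}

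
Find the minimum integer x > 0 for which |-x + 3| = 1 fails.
Testing positive integers:
x = 1: LHS = |-1 + 3| = |2| = 2; 2 = 1 — FAILS  ← smallest positive counterexample

Answer: x = 1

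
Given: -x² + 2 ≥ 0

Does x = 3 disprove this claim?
Substitute x = 3 into the relation:
x = 3: LHS = -3² + 2 = -7; -7 ≥ 0 — FAILS

Since the claim fails at x = 3, this value is a counterexample.

Answer: Yes, x = 3 is a counterexample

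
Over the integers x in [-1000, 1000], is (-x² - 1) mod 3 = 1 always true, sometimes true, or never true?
Holds at x = 1: LHS = (-1² - 1) mod 3 = (-2) mod 3 = 1; 1 = 1 — holds
Fails at x = 0: LHS = (-0² - 1) mod 3 = (-1) mod 3 = 2; 2 = 1 — FAILS
It is satisfied by some integers in the range but not all.

Answer: Sometimes true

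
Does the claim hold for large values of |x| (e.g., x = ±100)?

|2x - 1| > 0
x = 100: LHS = |2·100 - 1| = |199| = 199; 199 > 0 — holds
x = -100: LHS = |2·(-100) - 1| = |-201| = 201; 201 > 0 — holds

Answer: Yes, holds for both x = 100 and x = -100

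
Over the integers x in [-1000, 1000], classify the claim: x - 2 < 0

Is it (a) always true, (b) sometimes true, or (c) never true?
Holds at x = 0: LHS = 0 - 2 = -2; -2 < 0 — holds
Fails at x = 2: LHS = 2 - 2 = 0; 0 < 0 — FAILS
It is satisfied by some integers in the range but not all.

Answer: Sometimes true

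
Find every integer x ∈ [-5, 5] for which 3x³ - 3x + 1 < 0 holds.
Holds for: {-5, -4, -3, -2}
Fails for: {-1, 0, 1, 2, 3, 4, 5}

Answer: {-5, -4, -3, -2}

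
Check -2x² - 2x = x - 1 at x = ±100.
x = 100: LHS = -2·100² - 2·100 = -20200, RHS = 100 - 1 = 99; -20200 = 99 — FAILS
x = -100: LHS = -2·(-100)² - 2·(-100) = -19800, RHS = (-100) - 1 = -101; -19800 = -101 — FAILS

Answer: No, fails for both x = 100 and x = -100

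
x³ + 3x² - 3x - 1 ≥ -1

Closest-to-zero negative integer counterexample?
Testing negative integers from -1 downward:
x = -1: LHS = (-1)³ + 3·(-1)² - 3·(-1) - 1 = 4; 4 ≥ -1 — holds
x = -2: LHS = (-2)³ + 3·(-2)² - 3·(-2) - 1 = 9; 9 ≥ -1 — holds
x = -3: LHS = (-3)³ + 3·(-3)² - 3·(-3) - 1 = 8; 8 ≥ -1 — holds
x = -4: LHS = (-4)³ + 3·(-4)² - 3·(-4) - 1 = -5; -5 ≥ -1 — FAILS  ← closest negative counterexample to 0

Answer: x = -4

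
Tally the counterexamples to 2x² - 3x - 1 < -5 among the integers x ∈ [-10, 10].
Counterexamples in [-10, 10]: {-10, -9, -8, -7, -6, -5, -4, -3, -2, -1, 0, 1, 2, 3, 4, 5, 6, 7, 8, 9, 10}.

Counting them gives 21 values.

Answer: 21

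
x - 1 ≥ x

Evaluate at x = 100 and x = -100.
x = 100: LHS = 100 - 1 = 99; 99 ≥ 100 — FAILS
x = -100: LHS = (-100) - 1 = -101; -101 ≥ -100 — FAILS

Answer: No, fails for both x = 100 and x = -100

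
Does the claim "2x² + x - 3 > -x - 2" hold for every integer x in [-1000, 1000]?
The claim fails at x = 0:
x = 0: LHS = 2·0² + 0 - 3 = -3, RHS = -0 - 2 = -2; -3 > -2 — FAILS

Because a single integer refutes it, the statement is false.

Answer: False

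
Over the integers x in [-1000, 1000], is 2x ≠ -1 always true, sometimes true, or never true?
Track d = LHS − RHS over the integers in [-1000, 1000]. Equality would need d = 0, but d changes sign only between consecutive integers, jumping over 0:
x = -1: LHS = 2·(-1) = -2; -2 ≠ -1 — holds  (d = -1)
x = 0: LHS = 2·0 = 0; 0 ≠ -1 — holds  (d = 1)
Away from these crossings d keeps a constant sign, and checking every integer in [-1000, 1000] confirms d ≠ 0 throughout. Hence the two sides are never equal, so the relation holds for every integer in [-1000, 1000].

No counterexample exists.

Answer: Always true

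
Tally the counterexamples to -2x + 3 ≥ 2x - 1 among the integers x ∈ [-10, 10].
Counterexamples in [-10, 10]: {2, 3, 4, 5, 6, 7, 8, 9, 10}.

Counting them gives 9 values.

Answer: 9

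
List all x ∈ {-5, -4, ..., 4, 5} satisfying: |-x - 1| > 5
Holds for: {5}
Fails for: {-5, -4, -3, -2, -1, 0, 1, 2, 3, 4}

Answer: {5}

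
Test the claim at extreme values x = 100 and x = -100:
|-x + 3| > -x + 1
x = 100: LHS = |-100 + 3| = |-97| = 97, RHS = -100 + 1 = -99; 97 > -99 — holds
x = -100: LHS = |-(-100) + 3| = |103| = 103, RHS = -(-100) + 1 = 101; 103 > 101 — holds

Answer: Yes, holds for both x = 100 and x = -100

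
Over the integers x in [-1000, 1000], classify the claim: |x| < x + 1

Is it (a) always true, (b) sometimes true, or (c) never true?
Holds at x = 0: LHS = |0| = 0, RHS = 0 + 1 = 1; 0 < 1 — holds
Fails at x = -1: LHS = |-1| = 1, RHS = (-1) + 1 = 0; 1 < 0 — FAILS
It is satisfied by some integers in the range but not all.

Answer: Sometimes true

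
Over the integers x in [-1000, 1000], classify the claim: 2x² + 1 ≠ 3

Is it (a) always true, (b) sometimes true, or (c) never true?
Holds at x = 0: LHS = 2·0² + 1 = 1; 1 ≠ 3 — holds
Fails at x = 1: LHS = 2·1² + 1 = 3; 3 ≠ 3 — FAILS
It is satisfied by some integers in the range but not all.

Answer: Sometimes true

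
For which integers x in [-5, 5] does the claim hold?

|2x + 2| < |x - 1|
Holds for: {-2, -1}
Fails for: {-5, -4, -3, 0, 1, 2, 3, 4, 5}

Answer: {-2, -1}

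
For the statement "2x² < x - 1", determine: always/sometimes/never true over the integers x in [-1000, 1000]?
Over all integers in [-1000, 1000], LHS − RHS is smallest at x = 0, where it equals 1:
x = 0: LHS = 2·0² = 0, RHS = 0 - 1 = -1; 0 < -1 — FAILS
At the ends of the range:
x = -1000: LHS = 2·(-1000)² = 2000000, RHS = (-1000) - 1 = -1001; 2000000 < -1001 — FAILS
x = 1000: LHS = 2·1000² = 2000000, RHS = 1000 - 1 = 999; 2000000 < 999 — FAILS
Hence LHS − RHS is never negative, i.e. LHS ≥ RHS throughout, so the claimed relation (<) fails for every integer in [-1000, 1000].

No integer in the range satisfies it.

Answer: Never true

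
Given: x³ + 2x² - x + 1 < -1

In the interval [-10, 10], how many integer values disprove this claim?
Counterexamples in [-10, 10]: {-2, -1, 0, 1, 2, 3, 4, 5, 6, 7, 8, 9, 10}.

Counting them gives 13 values.

Answer: 13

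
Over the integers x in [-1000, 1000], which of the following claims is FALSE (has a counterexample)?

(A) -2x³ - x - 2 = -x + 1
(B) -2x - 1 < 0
(A) x = 0: LHS = -2·0³ - 0 - 2 = -2, RHS = -0 + 1 = 1; -2 = 1 — FAILS
(B) x = -1: LHS = -2·(-1) - 1 = 1; 1 < 0 — FAILS

Answer: Both A and B are false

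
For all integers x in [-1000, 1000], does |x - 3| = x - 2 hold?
The claim fails at x = 0:
x = 0: LHS = |0 - 3| = |-3| = 3, RHS = 0 - 2 = -2; 3 = -2 — FAILS

Because a single integer refutes it, the statement is false.

Answer: False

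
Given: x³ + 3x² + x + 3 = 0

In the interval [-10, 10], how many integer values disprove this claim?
Counterexamples in [-10, 10]: {-10, -9, -8, -7, -6, -5, -4, -2, -1, 0, 1, 2, 3, 4, 5, 6, 7, 8, 9, 10}.

Counting them gives 20 values.

Answer: 20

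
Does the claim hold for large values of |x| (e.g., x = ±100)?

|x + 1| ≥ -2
x = 100: LHS = |100 + 1| = |101| = 101; 101 ≥ -2 — holds
x = -100: LHS = |(-100) + 1| = |-99| = 99; 99 ≥ -2 — holds

Answer: Yes, holds for both x = 100 and x = -100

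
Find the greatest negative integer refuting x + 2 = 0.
Testing negative integers from -1 downward:
x = -1: LHS = (-1) + 2 = 1; 1 = 0 — FAILS  ← closest negative counterexample to 0

Answer: x = -1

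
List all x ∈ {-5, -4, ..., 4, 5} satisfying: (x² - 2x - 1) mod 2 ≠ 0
Holds for: {-4, -2, 0, 2, 4}
Fails for: {-5, -3, -1, 1, 3, 5}

Answer: {-4, -2, 0, 2, 4}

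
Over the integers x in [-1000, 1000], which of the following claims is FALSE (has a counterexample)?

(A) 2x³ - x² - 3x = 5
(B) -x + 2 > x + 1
(A) x = 0: LHS = 2·0³ - 0² - 3·0 = 0; 0 = 5 — FAILS
(B) x = 1: LHS = -1 + 2 = 1, RHS = 1 + 1 = 2; 1 > 2 — FAILS

Answer: Both A and B are false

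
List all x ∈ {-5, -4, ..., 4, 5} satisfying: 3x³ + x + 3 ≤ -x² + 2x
Holds for: {-5, -4, -3, -2}
Fails for: {-1, 0, 1, 2, 3, 4, 5}

Answer: {-5, -4, -3, -2}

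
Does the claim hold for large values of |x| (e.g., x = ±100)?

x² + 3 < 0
x = 100: LHS = 100² + 3 = 10003; 10003 < 0 — FAILS
x = -100: LHS = (-100)² + 3 = 10003; 10003 < 0 — FAILS

Answer: No, fails for both x = 100 and x = -100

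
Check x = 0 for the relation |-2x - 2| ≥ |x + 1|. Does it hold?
x = 0: LHS = |-2·0 - 2| = |-2| = 2, RHS = |0 + 1| = |1| = 1; 2 ≥ 1 — holds

The relation is satisfied at x = 0.

Answer: Yes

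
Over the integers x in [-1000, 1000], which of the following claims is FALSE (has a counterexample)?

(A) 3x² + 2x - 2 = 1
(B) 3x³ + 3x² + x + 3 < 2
(A) x = 0: LHS = 3·0² + 2·0 - 2 = -2; -2 = 1 — FAILS
(B) x = 0: LHS = 3·0³ + 3·0² + 0 + 3 = 3; 3 < 2 — FAILS

Answer: Both A and B are false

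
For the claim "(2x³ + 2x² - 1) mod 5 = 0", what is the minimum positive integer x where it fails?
Testing positive integers:
x = 1: LHS = (2·1³ + 2·1² - 1) mod 5 = 3 mod 5 = 3; 3 = 0 — FAILS  ← smallest positive counterexample

Answer: x = 1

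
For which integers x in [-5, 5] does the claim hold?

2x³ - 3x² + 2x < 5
Holds for: {-5, -4, -3, -2, -1, 0, 1}
Fails for: {2, 3, 4, 5}

Answer: {-5, -4, -3, -2, -1, 0, 1}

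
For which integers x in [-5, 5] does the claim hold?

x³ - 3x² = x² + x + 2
Track d = LHS − RHS over the integers in [-5, 5]. Equality would need d = 0, but d changes sign only between consecutive integers, jumping over 0:
x = 4: LHS = 4³ - 3·4² = 16, RHS = 4² + 4 + 2 = 22; 16 = 22 — FAILS  (d = -6)
x = 5: LHS = 5³ - 3·5² = 50, RHS = 5² + 5 + 2 = 32; 50 = 32 — FAILS  (d = 18)
Away from these crossings d keeps a constant sign, and checking every integer in [-5, 5] confirms d ≠ 0 throughout. Hence the two sides are never equal, so the claimed relation (=) fails for every integer in [-5, 5].

Answer: None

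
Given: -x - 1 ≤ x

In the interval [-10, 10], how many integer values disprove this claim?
Counterexamples in [-10, 10]: {-10, -9, -8, -7, -6, -5, -4, -3, -2, -1}.

Counting them gives 10 values.

Answer: 10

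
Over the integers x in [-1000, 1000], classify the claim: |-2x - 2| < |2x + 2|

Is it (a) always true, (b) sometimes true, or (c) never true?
Over all integers in [-1000, 1000], LHS − RHS is smallest at x = 0, where it equals 0:
x = 0: LHS = |-2·0 - 2| = |-2| = 2, RHS = |2·0 + 2| = |2| = 2; 2 < 2 — FAILS
At the ends of the range:
x = -1000: LHS = |-2·(-1000) - 2| = |1998| = 1998, RHS = |2·(-1000) + 2| = |-1998| = 1998; 1998 < 1998 — FAILS
x = 1000: LHS = |-2·1000 - 2| = |-2002| = 2002, RHS = |2·1000 + 2| = |2002| = 2002; 2002 < 2002 — FAILS
Hence LHS − RHS is never negative, i.e. LHS ≥ RHS throughout, so the claimed relation (<) fails for every integer in [-1000, 1000].

No integer in the range satisfies it.

Answer: Never true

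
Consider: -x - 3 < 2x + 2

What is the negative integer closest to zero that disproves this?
Testing negative integers from -1 downward:
x = -1: LHS = -(-1) - 3 = -2, RHS = 2·(-1) + 2 = 0; -2 < 0 — holds
x = -2: LHS = -(-2) - 3 = -1, RHS = 2·(-2) + 2 = -2; -1 < -2 — FAILS  ← closest negative counterexample to 0

Answer: x = -2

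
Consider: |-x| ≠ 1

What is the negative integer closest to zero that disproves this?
Testing negative integers from -1 downward:
x = -1: LHS = |-(-1)| = |1| = 1; 1 ≠ 1 — FAILS  ← closest negative counterexample to 0

Answer: x = -1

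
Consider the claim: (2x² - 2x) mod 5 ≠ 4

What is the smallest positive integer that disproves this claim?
Testing positive integers:
x = 1: LHS = (2·1² - 2·1) mod 5 = 0 mod 5 = 0; 0 ≠ 4 — holds
x = 2: LHS = (2·2² - 2·2) mod 5 = 4 mod 5 = 4; 4 ≠ 4 — FAILS  ← smallest positive counterexample

Answer: x = 2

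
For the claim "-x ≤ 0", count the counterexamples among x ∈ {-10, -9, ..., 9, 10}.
Counterexamples in [-10, 10]: {-10, -9, -8, -7, -6, -5, -4, -3, -2, -1}.

Counting them gives 10 values.

Answer: 10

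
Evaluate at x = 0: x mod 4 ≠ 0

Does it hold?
x = 0: LHS = 0 mod 4 = 0; 0 ≠ 0 — FAILS

The relation fails at x = 0, so x = 0 is a counterexample.

Answer: No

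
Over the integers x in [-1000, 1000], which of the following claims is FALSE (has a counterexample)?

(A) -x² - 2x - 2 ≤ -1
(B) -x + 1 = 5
(A) Over all integers in [-1000, 1000], LHS − RHS is largest at x = -1, where it equals 0:
x = -1: LHS = -(-1)² - 2·(-1) - 2 = -1; -1 ≤ -1 — holds
At the ends of the range:
x = -1000: LHS = -(-1000)² - 2·(-1000) - 2 = -998002; -998002 ≤ -1 — holds
x = 1000: LHS = -1000² - 2·1000 - 2 = -1002002; -1002002 ≤ -1 — holds
Hence LHS − RHS is never positive, i.e. LHS ≤ RHS throughout, so the relation holds for every integer in [-1000, 1000].

(B) x = 0: LHS = -0 + 1 = 1; 1 = 5 — FAILS

Only (B) has a counterexample.

Answer: B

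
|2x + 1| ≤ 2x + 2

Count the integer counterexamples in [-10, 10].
Counterexamples in [-10, 10]: {-10, -9, -8, -7, -6, -5, -4, -3, -2, -1}.

Counting them gives 10 values.

Answer: 10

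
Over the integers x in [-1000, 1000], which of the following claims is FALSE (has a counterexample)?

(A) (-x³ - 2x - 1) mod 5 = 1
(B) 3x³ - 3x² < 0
(A) x = 0: LHS = (-0³ - 2·0 - 1) mod 5 = (-1) mod 5 = 4; 4 = 1 — FAILS
(B) x = 0: LHS = 3·0³ - 3·0² = 0; 0 < 0 — FAILS

Answer: Both A and B are false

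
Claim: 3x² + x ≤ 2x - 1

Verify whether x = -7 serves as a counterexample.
Substitute x = -7 into the relation:
x = -7: LHS = 3·(-7)² + (-7) = 140, RHS = 2·(-7) - 1 = -15; 140 ≤ -15 — FAILS

Since the claim fails at x = -7, this value is a counterexample.

Answer: Yes, x = -7 is a counterexample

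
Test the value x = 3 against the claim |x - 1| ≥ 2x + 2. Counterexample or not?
Substitute x = 3 into the relation:
x = 3: LHS = |3 - 1| = |2| = 2, RHS = 2·3 + 2 = 8; 2 ≥ 8 — FAILS

Since the claim fails at x = 3, this value is a counterexample.

Answer: Yes, x = 3 is a counterexample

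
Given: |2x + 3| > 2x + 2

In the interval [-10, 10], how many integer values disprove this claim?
Over all integers in [-10, 10], LHS − RHS is smallest at x = 0, where it equals 1:
x = 0: LHS = |2·0 + 3| = |3| = 3, RHS = 2·0 + 2 = 2; 3 > 2 — holds
At the ends of the range:
x = -10: LHS = |2·(-10) + 3| = |-17| = 17, RHS = 2·(-10) + 2 = -18; 17 > -18 — holds
x = 10: LHS = |2·10 + 3| = |23| = 23, RHS = 2·10 + 2 = 22; 23 > 22 — holds
Hence LHS − RHS is never zero or negative, i.e. LHS > RHS throughout, so the relation holds for every integer in [-10, 10].

No counterexample appears in that range.

Answer: 0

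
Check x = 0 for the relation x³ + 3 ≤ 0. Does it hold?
x = 0: LHS = 0³ + 3 = 3; 3 ≤ 0 — FAILS

The relation fails at x = 0, so x = 0 is a counterexample.

Answer: No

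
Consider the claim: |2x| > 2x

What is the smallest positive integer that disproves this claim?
Testing positive integers:
x = 1: LHS = |2·1| = |2| = 2, RHS = 2·1 = 2; 2 > 2 — FAILS  ← smallest positive counterexample

Answer: x = 1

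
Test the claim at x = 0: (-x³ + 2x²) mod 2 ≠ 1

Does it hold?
x = 0: LHS = (-0³ + 2·0²) mod 2 = 0 mod 2 = 0; 0 ≠ 1 — holds

The relation is satisfied at x = 0.

Answer: Yes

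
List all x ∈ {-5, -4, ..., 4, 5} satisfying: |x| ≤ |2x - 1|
Over all integers in [-5, 5], LHS − RHS is largest at x = 1, where it equals 0:
x = 1: LHS = |1| = 1, RHS = |2·1 - 1| = |1| = 1; 1 ≤ 1 — holds
At the ends of the range:
x = -5: LHS = |-5| = 5, RHS = |2·(-5) - 1| = |-11| = 11; 5 ≤ 11 — holds
x = 5: LHS = |5| = 5, RHS = |2·5 - 1| = |9| = 9; 5 ≤ 9 — holds
Hence LHS − RHS is never positive, i.e. LHS ≤ RHS throughout, so the relation holds for every integer in [-5, 5].

Answer: All integers in [-5, 5]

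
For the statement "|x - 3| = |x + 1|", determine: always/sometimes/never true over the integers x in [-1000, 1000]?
Holds at x = 1: LHS = |1 - 3| = |-2| = 2, RHS = |1 + 1| = |2| = 2; 2 = 2 — holds
Fails at x = 0: LHS = |0 - 3| = |-3| = 3, RHS = |0 + 1| = |1| = 1; 3 = 1 — FAILS
It is satisfied by some integers in the range but not all.

Answer: Sometimes true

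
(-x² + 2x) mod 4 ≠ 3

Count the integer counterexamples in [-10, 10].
For a polynomial with integer coefficients, its value mod 4 depends only on x mod 4, so it suffices to check one representative of each residue class, x = 0, 1, 2, 3:
x = 0: LHS = (-0² + 2·0) mod 4 = 0 mod 4 = 0; 0 ≠ 3 — holds
x = 1: LHS = (-1² + 2·1) mod 4 = 1 mod 4 = 1; 1 ≠ 3 — holds
x = 2: LHS = (-2² + 2·2) mod 4 = 0 mod 4 = 0; 0 ≠ 3 — holds
x = 3: LHS = (-3² + 2·3) mod 4 = (-3) mod 4 = 1; 1 ≠ 3 — holds
The relation holds in every residue class, so the relation holds for every integer in [-10, 10].

No counterexample appears in that range.

Answer: 0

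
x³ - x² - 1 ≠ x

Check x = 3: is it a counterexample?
Substitute x = 3 into the relation:
x = 3: LHS = 3³ - 3² - 1 = 17; 17 ≠ 3 — holds

The relation holds at x = 3, so it is not a counterexample.

Answer: No, x = 3 is not a counterexample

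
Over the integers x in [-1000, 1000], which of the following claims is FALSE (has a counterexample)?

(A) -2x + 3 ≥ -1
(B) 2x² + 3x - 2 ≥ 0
(A) x = 3: LHS = -2·3 + 3 = -3; -3 ≥ -1 — FAILS
(B) x = 0: LHS = 2·0² + 3·0 - 2 = -2; -2 ≥ 0 — FAILS

Answer: Both A and B are false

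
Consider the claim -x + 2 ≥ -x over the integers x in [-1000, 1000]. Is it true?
Over all integers in [-1000, 1000], LHS − RHS is smallest at x = 0, where it equals 2:
x = 0: LHS = -0 + 2 = 2, RHS = -0 = 0; 2 ≥ 0 — holds
At the ends of the range:
x = -1000: LHS = -(-1000) + 2 = 1002, RHS = -(-1000) = 1000; 1002 ≥ 1000 — holds
x = 1000: LHS = -1000 + 2 = -998; -998 ≥ -1000 — holds
Hence LHS − RHS is never negative, i.e. LHS ≥ RHS throughout, so the relation holds for every integer in [-1000, 1000].

No counterexample exists.

Answer: True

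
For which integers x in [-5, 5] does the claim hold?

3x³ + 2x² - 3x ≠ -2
Track d = LHS − RHS over the integers in [-5, 5]. Equality would need d = 0, but d changes sign only between consecutive integers, jumping over 0:
x = -2: LHS = 3·(-2)³ + 2·(-2)² - 3·(-2) = -10; -10 ≠ -2 — holds  (d = -8)
x = -1: LHS = 3·(-1)³ + 2·(-1)² - 3·(-1) = 2; 2 ≠ -2 — holds  (d = 4)
Away from these crossings d keeps a constant sign, and checking every integer in [-5, 5] confirms d ≠ 0 throughout. Hence the two sides are never equal, so the relation holds for every integer in [-5, 5].

Answer: All integers in [-5, 5]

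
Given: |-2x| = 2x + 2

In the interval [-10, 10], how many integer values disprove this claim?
Counterexamples in [-10, 10]: {-10, -9, -8, -7, -6, -5, -4, -3, -2, -1, 0, 1, 2, 3, 4, 5, 6, 7, 8, 9, 10}.

Counting them gives 21 values.

Answer: 21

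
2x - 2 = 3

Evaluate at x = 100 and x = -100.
x = 100: LHS = 2·100 - 2 = 198; 198 = 3 — FAILS
x = -100: LHS = 2·(-100) - 2 = -202; -202 = 3 — FAILS

Answer: No, fails for both x = 100 and x = -100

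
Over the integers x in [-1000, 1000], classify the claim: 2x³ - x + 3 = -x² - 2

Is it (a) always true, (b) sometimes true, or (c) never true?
Track d = LHS − RHS over the integers in [-1000, 1000]. Equality would need d = 0, but d changes sign only between consecutive integers, jumping over 0:
x = -2: LHS = 2·(-2)³ - (-2) + 3 = -11, RHS = -(-2)² - 2 = -6; -11 = -6 — FAILS  (d = -5)
x = -1: LHS = 2·(-1)³ - (-1) + 3 = 2, RHS = -(-1)² - 2 = -3; 2 = -3 — FAILS  (d = 5)
Away from these crossings d keeps a constant sign, and checking every integer in [-1000, 1000] confirms d ≠ 0 throughout. Hence the two sides are never equal, so the claimed relation (=) fails for every integer in [-1000, 1000].

No integer in the range satisfies it.

Answer: Never true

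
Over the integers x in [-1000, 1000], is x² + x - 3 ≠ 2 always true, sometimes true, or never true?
Track d = LHS − RHS over the integers in [-1000, 1000]. Equality would need d = 0, but d changes sign only between consecutive integers, jumping over 0:
x = -3: LHS = (-3)² + (-3) - 3 = 3; 3 ≠ 2 — holds  (d = 1)
x = -2: LHS = (-2)² + (-2) - 3 = -1; -1 ≠ 2 — holds  (d = -3)
x = 1: LHS = 1² + 1 - 3 = -1; -1 ≠ 2 — holds  (d = -3)
x = 2: LHS = 2² + 2 - 3 = 3; 3 ≠ 2 — holds  (d = 1)
Away from these crossings d keeps a constant sign, and checking every integer in [-1000, 1000] confirms d ≠ 0 throughout. Hence the two sides are never equal, so the relation holds for every integer in [-1000, 1000].

No counterexample exists.

Answer: Always true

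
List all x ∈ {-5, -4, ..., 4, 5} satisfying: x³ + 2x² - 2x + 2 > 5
Holds for: {-2, 2, 3, 4, 5}
Fails for: {-5, -4, -3, -1, 0, 1}

Answer: {-2, 2, 3, 4, 5}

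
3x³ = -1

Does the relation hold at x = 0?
x = 0: LHS = 3·0³ = 0; 0 = -1 — FAILS

The relation fails at x = 0, so x = 0 is a counterexample.

Answer: No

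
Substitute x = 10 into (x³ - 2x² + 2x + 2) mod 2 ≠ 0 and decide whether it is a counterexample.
Substitute x = 10 into the relation:
x = 10: LHS = (10³ - 2·10² + 2·10 + 2) mod 2 = 822 mod 2 = 0; 0 ≠ 0 — FAILS

Since the claim fails at x = 10, this value is a counterexample.

Answer: Yes, x = 10 is a counterexample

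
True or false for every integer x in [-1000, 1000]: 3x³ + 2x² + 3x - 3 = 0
The claim fails at x = 0:
x = 0: LHS = 3·0³ + 2·0² + 3·0 - 3 = -3; -3 = 0 — FAILS

Because a single integer refutes it, the statement is false.

Answer: False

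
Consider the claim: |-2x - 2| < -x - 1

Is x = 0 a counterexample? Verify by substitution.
Substitute x = 0 into the relation:
x = 0: LHS = |-2·0 - 2| = |-2| = 2, RHS = -0 - 1 = -1; 2 < -1 — FAILS

Since the claim fails at x = 0, this value is a counterexample.

Answer: Yes, x = 0 is a counterexample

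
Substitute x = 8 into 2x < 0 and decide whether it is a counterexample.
Substitute x = 8 into the relation:
x = 8: LHS = 2·8 = 16; 16 < 0 — FAILS

Since the claim fails at x = 8, this value is a counterexample.

Answer: Yes, x = 8 is a counterexample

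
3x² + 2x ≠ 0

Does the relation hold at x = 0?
x = 0: LHS = 3·0² + 2·0 = 0; 0 ≠ 0 — FAILS

The relation fails at x = 0, so x = 0 is a counterexample.

Answer: No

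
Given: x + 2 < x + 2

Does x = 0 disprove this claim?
Substitute x = 0 into the relation:
x = 0: LHS = 0 + 2 = 2, RHS = 0 + 2 = 2; 2 < 2 — FAILS

Since the claim fails at x = 0, this value is a counterexample.

Answer: Yes, x = 0 is a counterexample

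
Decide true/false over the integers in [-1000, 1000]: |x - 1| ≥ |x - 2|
The claim fails at x = 0:
x = 0: LHS = |0 - 1| = |-1| = 1, RHS = |0 - 2| = |-2| = 2; 1 ≥ 2 — FAILS

Because a single integer refutes it, the statement is false.

Answer: False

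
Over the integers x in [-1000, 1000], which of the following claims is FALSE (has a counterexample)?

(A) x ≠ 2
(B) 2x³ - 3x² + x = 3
(A) x = 2: 2 ≠ 2 — FAILS
(B) x = 0: LHS = 2·0³ - 3·0² + 0 = 0; 0 = 3 — FAILS

Answer: Both A and B are false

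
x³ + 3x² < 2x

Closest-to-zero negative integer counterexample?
Testing negative integers from -1 downward:
x = -1: LHS = (-1)³ + 3·(-1)² = 2, RHS = 2·(-1) = -2; 2 < -2 — FAILS  ← closest negative counterexample to 0

Answer: x = -1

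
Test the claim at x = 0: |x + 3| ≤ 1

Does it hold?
x = 0: LHS = |0 + 3| = |3| = 3; 3 ≤ 1 — FAILS

The relation fails at x = 0, so x = 0 is a counterexample.

Answer: No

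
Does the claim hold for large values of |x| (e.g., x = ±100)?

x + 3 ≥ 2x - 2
x = 100: LHS = 100 + 3 = 103, RHS = 2·100 - 2 = 198; 103 ≥ 198 — FAILS
x = -100: LHS = (-100) + 3 = -97, RHS = 2·(-100) - 2 = -202; -97 ≥ -202 — holds

Answer: Partially: fails for x = 100, holds for x = -100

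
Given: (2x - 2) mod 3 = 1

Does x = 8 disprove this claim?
Substitute x = 8 into the relation:
x = 8: LHS = (2·8 - 2) mod 3 = 14 mod 3 = 2; 2 = 1 — FAILS

Since the claim fails at x = 8, this value is a counterexample.

Answer: Yes, x = 8 is a counterexample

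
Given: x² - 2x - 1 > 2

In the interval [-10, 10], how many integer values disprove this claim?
Counterexamples in [-10, 10]: {-1, 0, 1, 2, 3}.

Counting them gives 5 values.

Answer: 5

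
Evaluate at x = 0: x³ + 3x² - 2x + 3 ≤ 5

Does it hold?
x = 0: LHS = 0³ + 3·0² - 2·0 + 3 = 3; 3 ≤ 5 — holds

The relation is satisfied at x = 0.

Answer: Yes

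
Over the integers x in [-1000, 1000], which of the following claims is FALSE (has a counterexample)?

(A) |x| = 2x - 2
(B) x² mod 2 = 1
(A) x = 0: LHS = |0| = 0, RHS = 2·0 - 2 = -2; 0 = -2 — FAILS
(B) x = 0: LHS = (0²) mod 2 = 0 mod 2 = 0; 0 = 1 — FAILS

Answer: Both A and B are false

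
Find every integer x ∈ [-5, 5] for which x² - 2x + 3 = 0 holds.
Over all integers in [-5, 5], LHS − RHS is always positive; it is smallest at x = 1, where it equals 2:
x = 1: LHS = 1² - 2·1 + 3 = 2; 2 = 0 — FAILS
At the ends of the range:
x = -5: LHS = (-5)² - 2·(-5) + 3 = 38; 38 = 0 — FAILS
x = 5: LHS = 5² - 2·5 + 3 = 18; 18 = 0 — FAILS
Hence LHS − RHS is never 0, i.e. the two sides are never equal, so the claimed relation (=) fails for every integer in [-5, 5].

Answer: None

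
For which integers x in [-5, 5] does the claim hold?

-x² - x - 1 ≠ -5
Track d = LHS − RHS over the integers in [-5, 5]. Equality would need d = 0, but d changes sign only between consecutive integers, jumping over 0:
x = -3: LHS = -(-3)² - (-3) - 1 = -7; -7 ≠ -5 — holds  (d = -2)
x = -2: LHS = -(-2)² - (-2) - 1 = -3; -3 ≠ -5 — holds  (d = 2)
x = 1: LHS = -1² - 1 - 1 = -3; -3 ≠ -5 — holds  (d = 2)
x = 2: LHS = -2² - 2 - 1 = -7; -7 ≠ -5 — holds  (d = -2)
Away from these crossings d keeps a constant sign, and checking every integer in [-5, 5] confirms d ≠ 0 throughout. Hence the two sides are never equal, so the relation holds for every integer in [-5, 5].

Answer: All integers in [-5, 5]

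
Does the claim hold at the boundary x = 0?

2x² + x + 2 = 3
x = 0: LHS = 2·0² + 0 + 2 = 2; 2 = 3 — FAILS

The relation fails at x = 0, so x = 0 is a counterexample.

Answer: No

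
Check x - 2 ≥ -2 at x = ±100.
x = 100: LHS = 100 - 2 = 98; 98 ≥ -2 — holds
x = -100: LHS = (-100) - 2 = -102; -102 ≥ -2 — FAILS

Answer: Partially: holds for x = 100, fails for x = -100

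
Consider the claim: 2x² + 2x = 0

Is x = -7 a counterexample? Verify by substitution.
Substitute x = -7 into the relation:
x = -7: LHS = 2·(-7)² + 2·(-7) = 84; 84 = 0 — FAILS

Since the claim fails at x = -7, this value is a counterexample.

Answer: Yes, x = -7 is a counterexample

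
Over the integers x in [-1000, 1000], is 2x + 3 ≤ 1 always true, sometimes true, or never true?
Holds at x = -1: LHS = 2·(-1) + 3 = 1; 1 ≤ 1 — holds
Fails at x = 0: LHS = 2·0 + 3 = 3; 3 ≤ 1 — FAILS
It is satisfied by some integers in the range but not all.

Answer: Sometimes true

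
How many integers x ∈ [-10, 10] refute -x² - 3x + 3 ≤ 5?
Over all integers in [-10, 10], LHS − RHS is largest at x = -1, where it equals 0:
x = -1: LHS = -(-1)² - 3·(-1) + 3 = 5; 5 ≤ 5 — holds
At the ends of the range:
x = -10: LHS = -(-10)² - 3·(-10) + 3 = -67; -67 ≤ 5 — holds
x = 10: LHS = -10² - 3·10 + 3 = -127; -127 ≤ 5 — holds
Hence LHS − RHS is never positive, i.e. LHS ≤ RHS throughout, so the relation holds for every integer in [-10, 10].

No counterexample appears in that range.

Answer: 0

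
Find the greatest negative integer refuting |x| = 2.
Testing negative integers from -1 downward:
x = -1: LHS = |-1| = 1; 1 = 2 — FAILS  ← closest negative counterexample to 0

Answer: x = -1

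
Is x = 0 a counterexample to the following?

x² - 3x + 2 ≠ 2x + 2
Substitute x = 0 into the relation:
x = 0: LHS = 0² - 3·0 + 2 = 2, RHS = 2·0 + 2 = 2; 2 ≠ 2 — FAILS

Since the claim fails at x = 0, this value is a counterexample.

Answer: Yes, x = 0 is a counterexample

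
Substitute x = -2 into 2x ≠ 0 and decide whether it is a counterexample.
Substitute x = -2 into the relation:
x = -2: LHS = 2·(-2) = -4; -4 ≠ 0 — holds

The claim holds here, so x = -2 is not a counterexample. (A counterexample exists elsewhere, e.g. x = 0.)

Answer: No, x = -2 is not a counterexample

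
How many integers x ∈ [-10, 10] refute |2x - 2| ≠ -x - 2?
Over all integers in [-10, 10], LHS − RHS is always positive; it is smallest at x = 1, where it equals 3:
x = 1: LHS = |2·1 - 2| = |0| = 0, RHS = -1 - 2 = -3; 0 ≠ -3 — holds
At the ends of the range:
x = -10: LHS = |2·(-10) - 2| = |-22| = 22, RHS = -(-10) - 2 = 8; 22 ≠ 8 — holds
x = 10: LHS = |2·10 - 2| = |18| = 18, RHS = -10 - 2 = -12; 18 ≠ -12 — holds
Hence LHS − RHS is never 0, i.e. the two sides are never equal, so the relation holds for every integer in [-10, 10].

No counterexample appears in that range.

Answer: 0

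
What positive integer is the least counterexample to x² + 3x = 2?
Testing positive integers:
x = 1: LHS = 1² + 3·1 = 4; 4 = 2 — FAILS  ← smallest positive counterexample

Answer: x = 1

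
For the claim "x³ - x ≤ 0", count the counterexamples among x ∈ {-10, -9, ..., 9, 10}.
Counterexamples in [-10, 10]: {2, 3, 4, 5, 6, 7, 8, 9, 10}.

Counting them gives 9 values.

Answer: 9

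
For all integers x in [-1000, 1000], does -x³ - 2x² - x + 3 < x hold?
The claim fails at x = 0:
x = 0: LHS = -0³ - 2·0² - 0 + 3 = 3; 3 < 0 — FAILS

Because a single integer refutes it, the statement is false.

Answer: False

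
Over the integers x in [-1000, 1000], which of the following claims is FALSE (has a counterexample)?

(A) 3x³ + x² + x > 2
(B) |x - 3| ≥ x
(A) x = 0: LHS = 3·0³ + 0² + 0 = 0; 0 > 2 — FAILS
(B) x = 2: LHS = |2 - 3| = |-1| = 1; 1 ≥ 2 — FAILS

Answer: Both A and B are false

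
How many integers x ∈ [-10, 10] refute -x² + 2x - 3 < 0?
Over all integers in [-10, 10], LHS − RHS is largest at x = 1, where it equals -2:
x = 1: LHS = -1² + 2·1 - 3 = -2; -2 < 0 — holds
At the ends of the range:
x = -10: LHS = -(-10)² + 2·(-10) - 3 = -123; -123 < 0 — holds
x = 10: LHS = -10² + 2·10 - 3 = -83; -83 < 0 — holds
Hence LHS − RHS is never zero or positive, i.e. LHS < RHS throughout, so the relation holds for every integer in [-10, 10].

No counterexample appears in that range.

Answer: 0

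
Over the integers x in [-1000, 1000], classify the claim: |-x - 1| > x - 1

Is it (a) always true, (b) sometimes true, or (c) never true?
Over all integers in [-1000, 1000], LHS − RHS is smallest at x = 0, where it equals 2:
x = 0: LHS = |-0 - 1| = |-1| = 1, RHS = 0 - 1 = -1; 1 > -1 — holds
At the ends of the range:
x = -1000: LHS = |-(-1000) - 1| = |999| = 999, RHS = (-1000) - 1 = -1001; 999 > -1001 — holds
x = 1000: LHS = |-1000 - 1| = |-1001| = 1001, RHS = 1000 - 1 = 999; 1001 > 999 — holds
Hence LHS − RHS is never zero or negative, i.e. LHS > RHS throughout, so the relation holds for every integer in [-1000, 1000].

No counterexample exists.

Answer: Always true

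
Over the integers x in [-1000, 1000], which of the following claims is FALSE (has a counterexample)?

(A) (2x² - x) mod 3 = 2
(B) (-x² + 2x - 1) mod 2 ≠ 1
(A) x = 0: LHS = (2·0² - 0) mod 3 = 0 mod 3 = 0; 0 = 2 — FAILS
(B) x = 0: LHS = (-0² + 2·0 - 1) mod 2 = (-1) mod 2 = 1; 1 ≠ 1 — FAILS

Answer: Both A and B are false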